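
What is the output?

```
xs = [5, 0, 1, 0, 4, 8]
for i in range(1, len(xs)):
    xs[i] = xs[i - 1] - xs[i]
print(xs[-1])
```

-8

i=1: xs[1] = 5-0 = 5 → [5, 5, 1, 0, 4, 8]
i=2: xs[2] = 5-1 = 4 → [5, 5, 4, 0, 4, 8]
i=3: xs[3] = 4-0 = 4 → [5, 5, 4, 4, 4, 8]
i=4: xs[4] = 4-4 = 0 → [5, 5, 4, 4, 0, 8]
i=5: xs[5] = 0-8 = -8 → [5, 5, 4, 4, 0, -8]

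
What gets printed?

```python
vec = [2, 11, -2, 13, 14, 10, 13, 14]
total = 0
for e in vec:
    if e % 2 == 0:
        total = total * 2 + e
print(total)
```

106

e=2: even, total = 0*2+2 = 2
e=11: not even
e=-2: even, total = 2*2+(-2) = 2
e=13: not even
e=14: even, total = 2*2+14 = 18
e=10: even, total = 18*2+10 = 46
e=13: not even
e=14: even, total = 46*2+14 = 106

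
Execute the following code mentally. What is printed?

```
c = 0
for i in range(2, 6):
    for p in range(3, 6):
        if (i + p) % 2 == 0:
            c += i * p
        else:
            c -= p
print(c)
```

i=2,p=3: odd sum, c = 0-3 = -3
i=2,p=4: even sum, c = (-3)+8 = 5
i=2,p=5: odd sum, c = 5-5 = 0
i=3,p=3: even sum, c = 0+9 = 9
i=3,p=4: odd sum, c = 9-4 = 5
i=3,p=5: even sum, c = 5+15 = 20
i=4,p=3: odd sum, c = 20-3 = 17
i=4,p=4: even sum, c = 17+16 = 33
i=4,p=5: odd sum, c = 33-5 = 28
i=5,p=3: even sum, c = 28+15 = 43
i=5,p=4: odd sum, c = 43-4 = 39
i=5,p=5: even sum, c = 39+25 = 64

64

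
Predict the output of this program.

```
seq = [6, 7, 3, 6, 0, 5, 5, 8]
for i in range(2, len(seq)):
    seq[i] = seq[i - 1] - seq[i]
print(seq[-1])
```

-20

i=2: seq[2] = 7-3 = 4 → [6, 7, 4, 6, 0, 5, 5, 8]
i=3: seq[3] = 4-6 = -2 → [6, 7, 4, -2, 0, 5, 5, 8]
i=4: seq[4] = (-2)-0 = -2 → [6, 7, 4, -2, -2, 5, 5, 8]
i=5: seq[5] = (-2)-5 = -7 → [6, 7, 4, -2, -2, -7, 5, 8]
i=6: seq[6] = (-7)-5 = -12 → [6, 7, 4, -2, -2, -7, -12, 8]
i=7: seq[7] = (-12)-8 = -20 → [6, 7, 4, -2, -2, -7, -12, -20]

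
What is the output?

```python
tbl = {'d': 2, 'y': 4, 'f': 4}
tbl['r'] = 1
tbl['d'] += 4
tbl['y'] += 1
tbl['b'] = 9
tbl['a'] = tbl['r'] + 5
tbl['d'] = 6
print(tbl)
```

tbl['r'] = 1 → {'d': 2, 'y': 4, 'f': 4, 'r': 1}
tbl['d'] = 2+4 = 6 → {'d': 6, 'y': 4, 'f': 4, 'r': 1}
tbl['y'] = 4+1 = 5 → {'d': 6, 'y': 5, 'f': 4, 'r': 1}
tbl['b'] = 9 → {'d': 6, 'y': 5, 'f': 4, 'r': 1, 'b': 9}
tbl['a'] = tbl['r']+5 = 6 → {'d': 6, 'y': 5, 'f': 4, 'r': 1, 'b': 9, 'a': 6}
tbl['d'] = 6 → {'d': 6, 'y': 5, 'f': 4, 'r': 1, 'b': 9, 'a': 6}

{'d': 6, 'y': 5, 'f': 4, 'r': 1, 'b': 9, 'a': 6}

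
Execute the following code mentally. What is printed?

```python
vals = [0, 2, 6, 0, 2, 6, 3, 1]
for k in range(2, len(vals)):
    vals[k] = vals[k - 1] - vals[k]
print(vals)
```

[0, 2, -4, -4, -6, -12, -15, -16]

k=2: vals[2] = 2-6 = -4 → [0, 2, -4, 0, 2, 6, 3, 1]
k=3: vals[3] = (-4)-0 = -4 → [0, 2, -4, -4, 2, 6, 3, 1]
k=4: vals[4] = (-4)-2 = -6 → [0, 2, -4, -4, -6, 6, 3, 1]
k=5: vals[5] = (-6)-6 = -12 → [0, 2, -4, -4, -6, -12, 3, 1]
k=6: vals[6] = (-12)-3 = -15 → [0, 2, -4, -4, -6, -12, -15, 1]
k=7: vals[7] = (-15)-1 = -16 → [0, 2, -4, -4, -6, -12, -15, -16]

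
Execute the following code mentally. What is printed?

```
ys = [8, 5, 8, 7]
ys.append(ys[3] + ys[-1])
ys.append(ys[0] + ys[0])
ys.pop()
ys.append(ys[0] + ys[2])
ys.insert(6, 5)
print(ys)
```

[8, 5, 8, 7, 14, 16, 5]

append ys[3]+ys[-1] = 7+7 = 14 → [8, 5, 8, 7, 14]
append ys[0]+ys[0] = 8+8 = 16 → [8, 5, 8, 7, 14, 16]
pop() removes 16 → [8, 5, 8, 7, 14]
append ys[0]+ys[2] = 8+8 = 16 → [8, 5, 8, 7, 14, 16]
insert 5 at 6 → [8, 5, 8, 7, 14, 16, 5]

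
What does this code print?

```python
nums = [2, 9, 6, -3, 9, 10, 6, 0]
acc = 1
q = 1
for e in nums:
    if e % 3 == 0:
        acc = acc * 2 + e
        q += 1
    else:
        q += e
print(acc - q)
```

453

e=2: not %3==0; q=3
e=9: %3==0, acc = 1*2+9 = 11; q=4
e=6: %3==0, acc = 11*2+6 = 28; q=5
e=-3: %3==0, acc = 28*2+(-3) = 53; q=6
e=9: %3==0, acc = 53*2+9 = 115; q=7
e=10: not %3==0; q=17
e=6: %3==0, acc = 115*2+6 = 236; q=18
e=0: %3==0, acc = 236*2+0 = 472; q=19
acc-q = 472-19 = 453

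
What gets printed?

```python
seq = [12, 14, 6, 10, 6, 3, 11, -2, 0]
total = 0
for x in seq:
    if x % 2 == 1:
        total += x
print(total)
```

14

x=12: not odd
x=14: not odd
x=6: not odd
x=10: not odd
x=6: not odd
x=3: odd, total = 0+3 = 3
x=11: odd, total = 3+11 = 14
x=-2: not odd
x=0: not odd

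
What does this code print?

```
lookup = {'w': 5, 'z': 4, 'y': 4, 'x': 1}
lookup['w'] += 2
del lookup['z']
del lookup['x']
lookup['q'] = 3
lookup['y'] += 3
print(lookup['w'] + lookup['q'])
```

lookup['w'] = 5+2 = 7 → {'w': 7, 'z': 4, 'y': 4, 'x': 1}
del 'z' → {'w': 7, 'y': 4, 'x': 1}
del 'x' → {'w': 7, 'y': 4}
lookup['q'] = 3 → {'w': 7, 'y': 4, 'q': 3}
lookup['y'] = 4+3 = 7 → {'w': 7, 'y': 7, 'q': 3}
lookup['w']+lookup['q'] = 7+3 = 10

10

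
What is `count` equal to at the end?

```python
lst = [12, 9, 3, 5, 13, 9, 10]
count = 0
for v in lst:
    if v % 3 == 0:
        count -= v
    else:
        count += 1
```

-30

v=12: %3==0, count = 0-12 = -12
v=9: %3==0, count = (-12)-9 = -21
v=3: %3==0, count = (-21)-3 = -24
v=5: not %3==0, count = (-24)+1 = -23
v=13: not %3==0, count = (-23)+1 = -22
v=9: %3==0, count = (-22)-9 = -31
v=10: not %3==0, count = (-31)+1 = -30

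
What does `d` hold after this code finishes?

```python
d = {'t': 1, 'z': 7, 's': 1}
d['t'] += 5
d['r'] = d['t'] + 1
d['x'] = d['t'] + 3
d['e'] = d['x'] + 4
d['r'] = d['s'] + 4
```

d['t'] = 1+5 = 6 → {'t': 6, 'z': 7, 's': 1}
d['r'] = d['t']+1 = 7 → {'t': 6, 'z': 7, 's': 1, 'r': 7}
d['x'] = d['t']+3 = 9 → {'t': 6, 'z': 7, 's': 1, 'r': 7, 'x': 9}
d['e'] = d['x']+4 = 13 → {'t': 6, 'z': 7, 's': 1, 'r': 7, 'x': 9, 'e': 13}
d['r'] = d['s']+4 = 5 → {'t': 6, 'z': 7, 's': 1, 'r': 5, 'x': 9, 'e': 13}

{'t': 6, 'z': 7, 's': 1, 'r': 5, 'x': 9, 'e': 13}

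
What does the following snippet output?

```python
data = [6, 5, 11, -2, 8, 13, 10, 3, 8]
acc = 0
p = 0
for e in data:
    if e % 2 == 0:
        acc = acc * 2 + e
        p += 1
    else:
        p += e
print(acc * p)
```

e=6: even, acc = 0*2+6 = 6; p=1
e=5: not even; p=6
e=11: not even; p=17
e=-2: even, acc = 6*2+(-2) = 10; p=18
e=8: even, acc = 10*2+8 = 28; p=19
e=13: not even; p=32
e=10: even, acc = 28*2+10 = 66; p=33
e=3: not even; p=36
e=8: even, acc = 66*2+8 = 140; p=37
acc*p = 140*37 = 5180

5180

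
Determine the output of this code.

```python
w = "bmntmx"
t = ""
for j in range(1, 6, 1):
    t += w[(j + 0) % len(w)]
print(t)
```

j=1: add w[1]='m' → 'm'
j=2: add w[2]='n' → 'mn'
j=3: add w[3]='t' → 'mnt'
j=4: add w[4]='m' → 'mntm'
j=5: add w[5]='x' → 'mntmx'

mntmx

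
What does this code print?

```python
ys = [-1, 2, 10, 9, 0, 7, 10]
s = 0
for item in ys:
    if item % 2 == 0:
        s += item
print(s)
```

22

item=-1: not even
item=2: even, s = 0+2 = 2
item=10: even, s = 2+10 = 12
item=9: not even
item=0: even, s = 12+0 = 12
item=7: not even
item=10: even, s = 12+10 = 22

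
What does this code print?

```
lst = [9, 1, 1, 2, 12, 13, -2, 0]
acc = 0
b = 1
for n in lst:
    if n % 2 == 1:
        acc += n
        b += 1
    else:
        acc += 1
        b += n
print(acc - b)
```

11

n=9: odd, acc = 0+9 = 9; b=2
n=1: odd, acc = 9+1 = 10; b=3
n=1: odd, acc = 10+1 = 11; b=4
n=2: not odd, acc = 11+1 = 12; b=6
n=12: not odd, acc = 12+1 = 13; b=18
n=13: odd, acc = 13+13 = 26; b=19
n=-2: not odd, acc = 26+1 = 27; b=17
n=0: not odd, acc = 27+1 = 28; b=17
acc-b = 28-17 = 11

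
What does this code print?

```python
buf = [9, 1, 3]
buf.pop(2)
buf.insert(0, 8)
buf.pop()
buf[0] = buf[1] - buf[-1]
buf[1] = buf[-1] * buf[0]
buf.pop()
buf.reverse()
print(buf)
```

pop(2) removes 3 → [9, 1]
insert 8 at 0 → [8, 9, 1]
pop() removes 1 → [8, 9]
buf[0] = buf[1]-buf[-1] = 9-9 = 0 → [0, 9]
buf[1] = buf[-1]*buf[0] = 9*0 = 0 → [0, 0]
pop() removes 0 → [0]
reverse → [0]

[0]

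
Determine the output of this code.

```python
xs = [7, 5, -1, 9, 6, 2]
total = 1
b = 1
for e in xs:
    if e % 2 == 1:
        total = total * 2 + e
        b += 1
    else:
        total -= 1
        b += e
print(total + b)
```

e=7: odd, total = 1*2+7 = 9; b=2
e=5: odd, total = 9*2+5 = 23; b=3
e=-1: odd, total = 23*2+(-1) = 45; b=4
e=9: odd, total = 45*2+9 = 99; b=5
e=6: not odd, total = 99-1 = 98; b=11
e=2: not odd, total = 98-1 = 97; b=13
total+b = 97+13 = 110

110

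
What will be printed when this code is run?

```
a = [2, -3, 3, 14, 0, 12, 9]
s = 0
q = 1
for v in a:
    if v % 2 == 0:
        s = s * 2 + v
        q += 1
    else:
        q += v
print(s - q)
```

v=2: even, s = 0*2+2 = 2; q=2
v=-3: not even; q=-1
v=3: not even; q=2
v=14: even, s = 2*2+14 = 18; q=3
v=0: even, s = 18*2+0 = 36; q=4
v=12: even, s = 36*2+12 = 84; q=5
v=9: not even; q=14
s-q = 84-14 = 70

70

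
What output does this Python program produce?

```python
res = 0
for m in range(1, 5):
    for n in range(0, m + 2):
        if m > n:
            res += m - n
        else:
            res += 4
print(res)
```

m=1,n=0: 1>0, res = 0+1 = 1
m=1,n=1: not 1>1, res = 1+4 = 5
m=1,n=2: not 1>2, res = 5+4 = 9
m=2,n=0: 2>0, res = 9+2 = 11
m=2,n=1: 2>1, res = 11+1 = 12
m=2,n=2: not 2>2, res = 12+4 = 16
m=2,n=3: not 2>3, res = 16+4 = 20
m=3,n=0: 3>0, res = 20+3 = 23
m=3,n=1: 3>1, res = 23+2 = 25
m=3,n=2: 3>2, res = 25+1 = 26
m=3,n=3: not 3>3, res = 26+4 = 30
m=3,n=4: not 3>4, res = 30+4 = 34
m=4,n=0: 4>0, res = 34+4 = 38
m=4,n=1: 4>1, res = 38+3 = 41
m=4,n=2: 4>2, res = 41+2 = 43
m=4,n=3: 4>3, res = 43+1 = 44
m=4,n=4: not 4>4, res = 44+4 = 48
m=4,n=5: not 4>5, res = 48+4 = 52

52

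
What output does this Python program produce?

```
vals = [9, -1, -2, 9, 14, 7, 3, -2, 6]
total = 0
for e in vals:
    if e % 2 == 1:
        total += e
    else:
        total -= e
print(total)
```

11

e=9: odd, total = 0+9 = 9
e=-1: odd, total = 9+(-1) = 8
e=-2: not odd, total = 8-(-2) = 10
e=9: odd, total = 10+9 = 19
e=14: not odd, total = 19-14 = 5
e=7: odd, total = 5+7 = 12
e=3: odd, total = 12+3 = 15
e=-2: not odd, total = 15-(-2) = 17
e=6: not odd, total = 17-6 = 11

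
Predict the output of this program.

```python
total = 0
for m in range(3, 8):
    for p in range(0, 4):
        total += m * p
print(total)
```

m=3,p=0: total = 0+0 = 0
m=3,p=1: total = 0+3 = 3
m=3,p=2: total = 3+6 = 9
m=3,p=3: total = 9+9 = 18
m=4,p=0: total = 18+0 = 18
m=4,p=1: total = 18+4 = 22
m=4,p=2: total = 22+8 = 30
m=4,p=3: total = 30+12 = 42
m=5,p=0: total = 42+0 = 42
m=5,p=1: total = 42+5 = 47
m=5,p=2: total = 47+10 = 57
m=5,p=3: total = 57+15 = 72
m=6,p=0: total = 72+0 = 72
m=6,p=1: total = 72+6 = 78
m=6,p=2: total = 78+12 = 90
m=6,p=3: total = 90+18 = 108
m=7,p=0: total = 108+0 = 108
m=7,p=1: total = 108+7 = 115
m=7,p=2: total = 115+14 = 129
m=7,p=3: total = 129+21 = 150

150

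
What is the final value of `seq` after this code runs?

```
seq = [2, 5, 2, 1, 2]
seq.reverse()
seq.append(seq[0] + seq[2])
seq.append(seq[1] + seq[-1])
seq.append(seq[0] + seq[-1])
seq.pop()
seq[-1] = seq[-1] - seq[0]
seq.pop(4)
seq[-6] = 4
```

reverse → [2, 1, 2, 5, 2]
append seq[0]+seq[2] = 2+2 = 4 → [2, 1, 2, 5, 2, 4]
append seq[1]+seq[-1] = 1+4 = 5 → [2, 1, 2, 5, 2, 4, 5]
append seq[0]+seq[-1] = 2+5 = 7 → [2, 1, 2, 5, 2, 4, 5, 7]
pop() removes 7 → [2, 1, 2, 5, 2, 4, 5]
seq[-1] = seq[-1]-seq[0] = 5-2 = 3 → [2, 1, 2, 5, 2, 4, 3]
pop(4) removes 2 → [2, 1, 2, 5, 4, 3]
seq[-6] = 4 → [4, 1, 2, 5, 4, 3]

[4, 1, 2, 5, 4, 3]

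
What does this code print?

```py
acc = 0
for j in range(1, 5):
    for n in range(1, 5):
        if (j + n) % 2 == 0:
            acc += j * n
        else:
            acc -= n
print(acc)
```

32

j=1,n=1: even sum, acc = 0+1 = 1
j=1,n=2: odd sum, acc = 1-2 = -1
j=1,n=3: even sum, acc = (-1)+3 = 2
j=1,n=4: odd sum, acc = 2-4 = -2
j=2,n=1: odd sum, acc = (-2)-1 = -3
j=2,n=2: even sum, acc = (-3)+4 = 1
j=2,n=3: odd sum, acc = 1-3 = -2
j=2,n=4: even sum, acc = (-2)+8 = 6
j=3,n=1: even sum, acc = 6+3 = 9
j=3,n=2: odd sum, acc = 9-2 = 7
j=3,n=3: even sum, acc = 7+9 = 16
j=3,n=4: odd sum, acc = 16-4 = 12
j=4,n=1: odd sum, acc = 12-1 = 11
j=4,n=2: even sum, acc = 11+8 = 19
j=4,n=3: odd sum, acc = 19-3 = 16
j=4,n=4: even sum, acc = 16+16 = 32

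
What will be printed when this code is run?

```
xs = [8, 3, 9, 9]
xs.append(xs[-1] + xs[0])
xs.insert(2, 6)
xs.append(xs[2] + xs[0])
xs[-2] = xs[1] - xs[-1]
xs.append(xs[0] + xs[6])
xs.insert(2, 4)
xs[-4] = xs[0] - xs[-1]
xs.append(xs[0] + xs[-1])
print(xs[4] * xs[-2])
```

append xs[-1]+xs[0] = 9+8 = 17 → [8, 3, 9, 9, 17]
insert 6 at 2 → [8, 3, 6, 9, 9, 17]
append xs[2]+xs[0] = 6+8 = 14 → [8, 3, 6, 9, 9, 17, 14]
xs[-2] = xs[1]-xs[-1] = 3-14 = -11 → [8, 3, 6, 9, 9, -11, 14]
append xs[0]+xs[6] = 8+14 = 22 → [8, 3, 6, 9, 9, -11, 14, 22]
insert 4 at 2 → [8, 3, 4, 6, 9, 9, -11, 14, 22]
xs[-4] = xs[0]-xs[-1] = 8-22 = -14 → [8, 3, 4, 6, 9, -14, -11, 14, 22]
append xs[0]+xs[-1] = 8+22 = 30 → [8, 3, 4, 6, 9, -14, -11, 14, 22, 30]
xs[4]*xs[-2] = 9*22 = 198

198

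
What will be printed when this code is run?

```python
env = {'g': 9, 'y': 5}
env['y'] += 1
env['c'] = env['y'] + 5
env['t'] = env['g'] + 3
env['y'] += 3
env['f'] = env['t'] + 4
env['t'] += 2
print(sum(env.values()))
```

env['y'] = 5+1 = 6 → {'g': 9, 'y': 6}
env['c'] = env['y']+5 = 11 → {'g': 9, 'y': 6, 'c': 11}
env['t'] = env['g']+3 = 12 → {'g': 9, 'y': 6, 'c': 11, 't': 12}
env['y'] = 6+3 = 9 → {'g': 9, 'y': 9, 'c': 11, 't': 12}
env['f'] = env['t']+4 = 16 → {'g': 9, 'y': 9, 'c': 11, 't': 12, 'f': 16}
env['t'] = 12+2 = 14 → {'g': 9, 'y': 9, 'c': 11, 't': 14, 'f': 16}
sum of values = 59

59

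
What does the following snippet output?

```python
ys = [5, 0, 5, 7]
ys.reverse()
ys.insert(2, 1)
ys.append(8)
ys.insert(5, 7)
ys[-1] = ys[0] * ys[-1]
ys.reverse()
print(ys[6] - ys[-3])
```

reverse → [7, 5, 0, 5]
insert 1 at 2 → [7, 5, 1, 0, 5]
append 8 → [7, 5, 1, 0, 5, 8]
insert 7 at 5 → [7, 5, 1, 0, 5, 7, 8]
ys[-1] = ys[0]*ys[-1] = 7*8 = 56 → [7, 5, 1, 0, 5, 7, 56]
reverse → [56, 7, 5, 0, 1, 5, 7]
ys[6]-ys[-3] = 7-1 = 6

6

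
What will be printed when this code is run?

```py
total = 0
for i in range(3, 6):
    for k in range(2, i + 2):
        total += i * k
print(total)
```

183

i=3,k=2: total = 0+6 = 6
i=3,k=3: total = 6+9 = 15
i=3,k=4: total = 15+12 = 27
i=4,k=2: total = 27+8 = 35
i=4,k=3: total = 35+12 = 47
i=4,k=4: total = 47+16 = 63
i=4,k=5: total = 63+20 = 83
i=5,k=2: total = 83+10 = 93
i=5,k=3: total = 93+15 = 108
i=5,k=4: total = 108+20 = 128
i=5,k=5: total = 128+25 = 153
i=5,k=6: total = 153+30 = 183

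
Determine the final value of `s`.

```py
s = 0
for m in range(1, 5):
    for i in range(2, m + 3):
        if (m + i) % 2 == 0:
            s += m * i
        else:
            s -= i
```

68

m=1,i=2: odd sum, s = 0-2 = -2
m=1,i=3: even sum, s = (-2)+3 = 1
m=2,i=2: even sum, s = 1+4 = 5
m=2,i=3: odd sum, s = 5-3 = 2
m=2,i=4: even sum, s = 2+8 = 10
m=3,i=2: odd sum, s = 10-2 = 8
m=3,i=3: even sum, s = 8+9 = 17
m=3,i=4: odd sum, s = 17-4 = 13
m=3,i=5: even sum, s = 13+15 = 28
m=4,i=2: even sum, s = 28+8 = 36
m=4,i=3: odd sum, s = 36-3 = 33
m=4,i=4: even sum, s = 33+16 = 49
m=4,i=5: odd sum, s = 49-5 = 44
m=4,i=6: even sum, s = 44+24 = 68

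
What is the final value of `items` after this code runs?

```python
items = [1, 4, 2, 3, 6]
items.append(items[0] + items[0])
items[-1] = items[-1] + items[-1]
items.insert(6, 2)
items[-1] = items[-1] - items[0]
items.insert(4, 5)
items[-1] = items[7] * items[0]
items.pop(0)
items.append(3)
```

[4, 2, 3, 5, 6, 4, 1, 3]

append items[0]+items[0] = 1+1 = 2 → [1, 4, 2, 3, 6, 2]
items[-1] = items[-1]+items[-1] = 2+2 = 4 → [1, 4, 2, 3, 6, 4]
insert 2 at 6 → [1, 4, 2, 3, 6, 4, 2]
items[-1] = items[-1]-items[0] = 2-1 = 1 → [1, 4, 2, 3, 6, 4, 1]
insert 5 at 4 → [1, 4, 2, 3, 5, 6, 4, 1]
items[-1] = items[7]*items[0] = 1*1 = 1 → [1, 4, 2, 3, 5, 6, 4, 1]
pop(0) removes 1 → [4, 2, 3, 5, 6, 4, 1]
append 3 → [4, 2, 3, 5, 6, 4, 1, 3]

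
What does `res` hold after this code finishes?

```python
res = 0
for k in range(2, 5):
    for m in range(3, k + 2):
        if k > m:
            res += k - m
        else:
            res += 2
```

k=2,m=3: not 2>3, res = 0+2 = 2
k=3,m=3: not 3>3, res = 2+2 = 4
k=3,m=4: not 3>4, res = 4+2 = 6
k=4,m=3: 4>3, res = 6+1 = 7
k=4,m=4: not 4>4, res = 7+2 = 9
k=4,m=5: not 4>5, res = 9+2 = 11

11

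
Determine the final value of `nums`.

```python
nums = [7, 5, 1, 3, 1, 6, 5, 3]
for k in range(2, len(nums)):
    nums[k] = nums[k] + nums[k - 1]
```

[7, 5, 6, 9, 10, 16, 21, 24]

k=2: nums[2] = 1+5 = 6 → [7, 5, 6, 3, 1, 6, 5, 3]
k=3: nums[3] = 3+6 = 9 → [7, 5, 6, 9, 1, 6, 5, 3]
k=4: nums[4] = 1+9 = 10 → [7, 5, 6, 9, 10, 6, 5, 3]
k=5: nums[5] = 6+10 = 16 → [7, 5, 6, 9, 10, 16, 5, 3]
k=6: nums[6] = 5+16 = 21 → [7, 5, 6, 9, 10, 16, 21, 3]
k=7: nums[7] = 3+21 = 24 → [7, 5, 6, 9, 10, 16, 21, 24]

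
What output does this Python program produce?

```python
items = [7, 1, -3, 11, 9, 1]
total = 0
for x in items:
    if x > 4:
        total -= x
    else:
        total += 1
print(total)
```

x=7: >4, total = 0-7 = -7
x=1: not >4, total = (-7)+1 = -6
x=-3: not >4, total = (-6)+1 = -5
x=11: >4, total = (-5)-11 = -16
x=9: >4, total = (-16)-9 = -25
x=1: not >4, total = (-25)+1 = -24

-24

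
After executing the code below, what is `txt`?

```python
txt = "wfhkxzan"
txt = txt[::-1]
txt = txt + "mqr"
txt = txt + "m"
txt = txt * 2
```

reverse → 'nazxkhfw'
+ 'mqr' → 'nazxkhfwmqr'
+ 'm' → 'nazxkhfwmqrm'
repeat ×2 → 'nazxkhfwmqrmnazxkhfwmqrm'

'nazxkhfwmqrmnazxkhfwmqrm'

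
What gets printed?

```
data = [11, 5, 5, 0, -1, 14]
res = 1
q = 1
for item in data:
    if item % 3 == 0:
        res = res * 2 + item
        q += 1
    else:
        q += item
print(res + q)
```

item=11: not %3==0; q=12
item=5: not %3==0; q=17
item=5: not %3==0; q=22
item=0: %3==0, res = 1*2+0 = 2; q=23
item=-1: not %3==0; q=22
item=14: not %3==0; q=36
res+q = 2+36 = 38

38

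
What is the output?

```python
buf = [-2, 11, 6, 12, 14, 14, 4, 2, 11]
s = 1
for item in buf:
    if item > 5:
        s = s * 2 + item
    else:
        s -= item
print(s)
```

item=-2: not >5, s = 1-(-2) = 3
item=11: >5, s = 3*2+11 = 17
item=6: >5, s = 17*2+6 = 40
item=12: >5, s = 40*2+12 = 92
item=14: >5, s = 92*2+14 = 198
item=14: >5, s = 198*2+14 = 410
item=4: not >5, s = 410-4 = 406
item=2: not >5, s = 406-2 = 404
item=11: >5, s = 404*2+11 = 819

819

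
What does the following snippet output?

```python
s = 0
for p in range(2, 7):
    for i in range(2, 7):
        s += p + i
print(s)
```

p=2,i=2: s = 0+4 = 4
p=2,i=3: s = 4+5 = 9
p=2,i=4: s = 9+6 = 15
p=2,i=5: s = 15+7 = 22
p=2,i=6: s = 22+8 = 30
p=3,i=2: s = 30+5 = 35
p=3,i=3: s = 35+6 = 41
p=3,i=4: s = 41+7 = 48
p=3,i=5: s = 48+8 = 56
p=3,i=6: s = 56+9 = 65
p=4,i=2: s = 65+6 = 71
p=4,i=3: s = 71+7 = 78
p=4,i=4: s = 78+8 = 86
p=4,i=5: s = 86+9 = 95
p=4,i=6: s = 95+10 = 105
p=5,i=2: s = 105+7 = 112
p=5,i=3: s = 112+8 = 120
p=5,i=4: s = 120+9 = 129
p=5,i=5: s = 129+10 = 139
p=5,i=6: s = 139+11 = 150
p=6,i=2: s = 150+8 = 158
p=6,i=3: s = 158+9 = 167
p=6,i=4: s = 167+10 = 177
p=6,i=5: s = 177+11 = 188
p=6,i=6: s = 188+12 = 200

200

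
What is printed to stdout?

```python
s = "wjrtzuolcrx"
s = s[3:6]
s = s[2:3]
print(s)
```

slice [3:6] → 'tzu'
slice [2:3] → 'u'

u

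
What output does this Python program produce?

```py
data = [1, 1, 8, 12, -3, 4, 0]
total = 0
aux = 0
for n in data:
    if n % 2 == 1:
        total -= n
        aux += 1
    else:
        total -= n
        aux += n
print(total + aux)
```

n=1: odd, total = 0-1 = -1; aux=1
n=1: odd, total = (-1)-1 = -2; aux=2
n=8: not odd, total = (-2)-8 = -10; aux=10
n=12: not odd, total = (-10)-12 = -22; aux=22
n=-3: odd, total = (-22)-(-3) = -19; aux=23
n=4: not odd, total = (-19)-4 = -23; aux=27
n=0: not odd, total = (-23)-0 = -23; aux=27
total+aux = (-23)+27 = 4

4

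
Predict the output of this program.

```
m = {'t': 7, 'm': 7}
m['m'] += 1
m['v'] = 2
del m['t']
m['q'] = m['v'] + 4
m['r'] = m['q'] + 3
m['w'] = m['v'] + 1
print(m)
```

m['m'] = 7+1 = 8 → {'t': 7, 'm': 8}
m['v'] = 2 → {'t': 7, 'm': 8, 'v': 2}
del 't' → {'m': 8, 'v': 2}
m['q'] = m['v']+4 = 6 → {'m': 8, 'v': 2, 'q': 6}
m['r'] = m['q']+3 = 9 → {'m': 8, 'v': 2, 'q': 6, 'r': 9}
m['w'] = m['v']+1 = 3 → {'m': 8, 'v': 2, 'q': 6, 'r': 9, 'w': 3}

{'m': 8, 'v': 2, 'q': 6, 'r': 9, 'w': 3}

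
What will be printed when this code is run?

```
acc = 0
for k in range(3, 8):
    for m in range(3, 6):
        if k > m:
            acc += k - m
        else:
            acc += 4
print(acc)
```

43

k=3,m=3: not 3>3, acc = 0+4 = 4
k=3,m=4: not 3>4, acc = 4+4 = 8
k=3,m=5: not 3>5, acc = 8+4 = 12
k=4,m=3: 4>3, acc = 12+1 = 13
k=4,m=4: not 4>4, acc = 13+4 = 17
k=4,m=5: not 4>5, acc = 17+4 = 21
k=5,m=3: 5>3, acc = 21+2 = 23
k=5,m=4: 5>4, acc = 23+1 = 24
k=5,m=5: not 5>5, acc = 24+4 = 28
k=6,m=3: 6>3, acc = 28+3 = 31
k=6,m=4: 6>4, acc = 31+2 = 33
k=6,m=5: 6>5, acc = 33+1 = 34
k=7,m=3: 7>3, acc = 34+4 = 38
k=7,m=4: 7>4, acc = 38+3 = 41
k=7,m=5: 7>5, acc = 41+2 = 43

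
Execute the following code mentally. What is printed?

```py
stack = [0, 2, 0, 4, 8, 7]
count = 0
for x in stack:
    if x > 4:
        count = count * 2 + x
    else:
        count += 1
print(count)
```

39

x=0: not >4, count = 0+1 = 1
x=2: not >4, count = 1+1 = 2
x=0: not >4, count = 2+1 = 3
x=4: not >4, count = 3+1 = 4
x=8: >4, count = 4*2+8 = 16
x=7: >4, count = 16*2+7 = 39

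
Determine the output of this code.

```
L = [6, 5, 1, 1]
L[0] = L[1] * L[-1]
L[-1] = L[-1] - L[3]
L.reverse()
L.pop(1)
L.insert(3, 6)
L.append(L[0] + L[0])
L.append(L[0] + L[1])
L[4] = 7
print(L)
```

[0, 5, 5, 6, 7, 5]

L[0] = L[1]*L[-1] = 5*1 = 5 → [5, 5, 1, 1]
L[-1] = L[-1]-L[3] = 1-1 = 0 → [5, 5, 1, 0]
reverse → [0, 1, 5, 5]
pop(1) removes 1 → [0, 5, 5]
insert 6 at 3 → [0, 5, 5, 6]
append L[0]+L[0] = 0+0 = 0 → [0, 5, 5, 6, 0]
append L[0]+L[1] = 0+5 = 5 → [0, 5, 5, 6, 0, 5]
L[4] = 7 → [0, 5, 5, 6, 7, 5]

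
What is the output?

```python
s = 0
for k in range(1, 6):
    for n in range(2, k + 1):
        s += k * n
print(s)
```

k=2,n=2: s = 0+4 = 4
k=3,n=2: s = 4+6 = 10
k=3,n=3: s = 10+9 = 19
k=4,n=2: s = 19+8 = 27
k=4,n=3: s = 27+12 = 39
k=4,n=4: s = 39+16 = 55
k=5,n=2: s = 55+10 = 65
k=5,n=3: s = 65+15 = 80
k=5,n=4: s = 80+20 = 100
k=5,n=5: s = 100+25 = 125

125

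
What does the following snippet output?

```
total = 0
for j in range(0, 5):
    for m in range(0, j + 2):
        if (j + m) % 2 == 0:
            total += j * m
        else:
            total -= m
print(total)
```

19

j=0,m=0: even sum, total = 0+0 = 0
j=0,m=1: odd sum, total = 0-1 = -1
j=1,m=0: odd sum, total = (-1)-0 = -1
j=1,m=1: even sum, total = (-1)+1 = 0
j=1,m=2: odd sum, total = 0-2 = -2
j=2,m=0: even sum, total = (-2)+0 = -2
j=2,m=1: odd sum, total = (-2)-1 = -3
j=2,m=2: even sum, total = (-3)+4 = 1
j=2,m=3: odd sum, total = 1-3 = -2
j=3,m=0: odd sum, total = (-2)-0 = -2
j=3,m=1: even sum, total = (-2)+3 = 1
j=3,m=2: odd sum, total = 1-2 = -1
j=3,m=3: even sum, total = (-1)+9 = 8
j=3,m=4: odd sum, total = 8-4 = 4
j=4,m=0: even sum, total = 4+0 = 4
j=4,m=1: odd sum, total = 4-1 = 3
j=4,m=2: even sum, total = 3+8 = 11
j=4,m=3: odd sum, total = 11-3 = 8
j=4,m=4: even sum, total = 8+16 = 24
j=4,m=5: odd sum, total = 24-5 = 19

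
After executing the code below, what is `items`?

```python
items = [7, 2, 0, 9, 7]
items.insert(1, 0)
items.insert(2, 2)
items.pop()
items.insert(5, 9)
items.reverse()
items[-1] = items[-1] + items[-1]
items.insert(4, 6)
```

[9, 9, 0, 2, 6, 2, 0, 14]

insert 0 at 1 → [7, 0, 2, 0, 9, 7]
insert 2 at 2 → [7, 0, 2, 2, 0, 9, 7]
pop() removes 7 → [7, 0, 2, 2, 0, 9]
insert 9 at 5 → [7, 0, 2, 2, 0, 9, 9]
reverse → [9, 9, 0, 2, 2, 0, 7]
items[-1] = items[-1]+items[-1] = 7+7 = 14 → [9, 9, 0, 2, 2, 0, 14]
insert 6 at 4 → [9, 9, 0, 2, 6, 2, 0, 14]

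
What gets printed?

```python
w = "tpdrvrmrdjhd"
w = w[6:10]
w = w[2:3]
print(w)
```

d

slice [6:10] → 'mrdj'
slice [2:3] → 'd'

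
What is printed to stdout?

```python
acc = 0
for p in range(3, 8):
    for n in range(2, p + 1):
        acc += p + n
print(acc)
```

185

p=3,n=2: acc = 0+5 = 5
p=3,n=3: acc = 5+6 = 11
p=4,n=2: acc = 11+6 = 17
p=4,n=3: acc = 17+7 = 24
p=4,n=4: acc = 24+8 = 32
p=5,n=2: acc = 32+7 = 39
p=5,n=3: acc = 39+8 = 47
p=5,n=4: acc = 47+9 = 56
p=5,n=5: acc = 56+10 = 66
p=6,n=2: acc = 66+8 = 74
p=6,n=3: acc = 74+9 = 83
p=6,n=4: acc = 83+10 = 93
p=6,n=5: acc = 93+11 = 104
p=6,n=6: acc = 104+12 = 116
p=7,n=2: acc = 116+9 = 125
p=7,n=3: acc = 125+10 = 135
p=7,n=4: acc = 135+11 = 146
p=7,n=5: acc = 146+12 = 158
p=7,n=6: acc = 158+13 = 171
p=7,n=7: acc = 171+14 = 185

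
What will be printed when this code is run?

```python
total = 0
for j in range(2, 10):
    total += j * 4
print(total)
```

j=2: total = 0+2*4 = 8
j=3: total = 8+3*4 = 20
j=4: total = 20+4*4 = 36
j=5: total = 36+5*4 = 56
j=6: total = 56+6*4 = 80
j=7: total = 80+7*4 = 108
j=8: total = 108+8*4 = 140
j=9: total = 140+9*4 = 176

176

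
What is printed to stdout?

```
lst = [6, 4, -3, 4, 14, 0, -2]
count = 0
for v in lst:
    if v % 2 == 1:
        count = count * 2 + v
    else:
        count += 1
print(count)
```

5

v=6: not odd, count = 0+1 = 1
v=4: not odd, count = 1+1 = 2
v=-3: odd, count = 2*2+(-3) = 1
v=4: not odd, count = 1+1 = 2
v=14: not odd, count = 2+1 = 3
v=0: not odd, count = 3+1 = 4
v=-2: not odd, count = 4+1 = 5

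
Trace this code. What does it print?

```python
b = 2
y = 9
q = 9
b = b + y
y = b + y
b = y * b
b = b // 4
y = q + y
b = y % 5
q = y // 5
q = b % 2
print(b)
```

b = 2+9 = 11
y = 11+9 = 20
b = 20*11 = 220
b = 220//4 = 55
y = 9+20 = 29
b = 29%5 = 4
q = 29//5 = 5
q = 4%2 = 0

4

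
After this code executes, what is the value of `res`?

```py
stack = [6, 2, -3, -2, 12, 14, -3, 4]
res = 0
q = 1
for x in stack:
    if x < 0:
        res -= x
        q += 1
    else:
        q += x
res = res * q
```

336

x=6: not <0; q=7
x=2: not <0; q=9
x=-3: <0, res = 0-(-3) = 3; q=10
x=-2: <0, res = 3-(-2) = 5; q=11
x=12: not <0; q=23
x=14: not <0; q=37
x=-3: <0, res = 5-(-3) = 8; q=38
x=4: not <0; q=42
res*q = 8*42 = 336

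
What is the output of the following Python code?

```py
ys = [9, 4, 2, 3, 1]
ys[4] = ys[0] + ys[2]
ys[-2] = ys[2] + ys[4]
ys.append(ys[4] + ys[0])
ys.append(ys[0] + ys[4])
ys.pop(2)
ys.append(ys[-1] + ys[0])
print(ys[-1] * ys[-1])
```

841

ys[4] = ys[0]+ys[2] = 9+2 = 11 → [9, 4, 2, 3, 11]
ys[-2] = ys[2]+ys[4] = 2+11 = 13 → [9, 4, 2, 13, 11]
append ys[4]+ys[0] = 11+9 = 20 → [9, 4, 2, 13, 11, 20]
append ys[0]+ys[4] = 9+11 = 20 → [9, 4, 2, 13, 11, 20, 20]
pop(2) removes 2 → [9, 4, 13, 11, 20, 20]
append ys[-1]+ys[0] = 20+9 = 29 → [9, 4, 13, 11, 20, 20, 29]
ys[-1]*ys[-1] = 29*29 = 841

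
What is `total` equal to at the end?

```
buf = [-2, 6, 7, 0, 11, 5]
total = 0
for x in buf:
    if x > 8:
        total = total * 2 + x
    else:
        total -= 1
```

2

x=-2: not >8, total = 0-1 = -1
x=6: not >8, total = (-1)-1 = -2
x=7: not >8, total = (-2)-1 = -3
x=0: not >8, total = (-3)-1 = -4
x=11: >8, total = (-4)*2+11 = 3
x=5: not >8, total = 3-1 = 2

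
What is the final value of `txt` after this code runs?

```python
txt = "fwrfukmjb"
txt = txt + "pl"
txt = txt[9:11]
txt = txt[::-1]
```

+ 'pl' → 'fwrfukmjbpl'
slice [9:11] → 'pl'
reverse → 'lp'

'lp'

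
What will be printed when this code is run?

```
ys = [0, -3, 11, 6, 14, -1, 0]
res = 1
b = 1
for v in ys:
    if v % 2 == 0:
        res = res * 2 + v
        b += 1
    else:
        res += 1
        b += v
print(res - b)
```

v=0: even, res = 1*2+0 = 2; b=2
v=-3: not even, res = 2+1 = 3; b=-1
v=11: not even, res = 3+1 = 4; b=10
v=6: even, res = 4*2+6 = 14; b=11
v=14: even, res = 14*2+14 = 42; b=12
v=-1: not even, res = 42+1 = 43; b=11
v=0: even, res = 43*2+0 = 86; b=12
res-b = 86-12 = 74

74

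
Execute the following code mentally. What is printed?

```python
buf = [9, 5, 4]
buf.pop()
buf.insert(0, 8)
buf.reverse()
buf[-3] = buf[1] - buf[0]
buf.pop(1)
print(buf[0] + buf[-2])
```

8

pop() removes 4 → [9, 5]
insert 8 at 0 → [8, 9, 5]
reverse → [5, 9, 8]
buf[-3] = buf[1]-buf[0] = 9-5 = 4 → [4, 9, 8]
pop(1) removes 9 → [4, 8]
buf[0]+buf[-2] = 4+4 = 8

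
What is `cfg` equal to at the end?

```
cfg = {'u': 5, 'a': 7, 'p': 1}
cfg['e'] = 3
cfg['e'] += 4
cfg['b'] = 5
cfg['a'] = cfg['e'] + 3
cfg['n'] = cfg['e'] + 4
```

{'u': 5, 'a': 10, 'p': 1, 'e': 7, 'b': 5, 'n': 11}

cfg['e'] = 3 → {'u': 5, 'a': 7, 'p': 1, 'e': 3}
cfg['e'] = 3+4 = 7 → {'u': 5, 'a': 7, 'p': 1, 'e': 7}
cfg['b'] = 5 → {'u': 5, 'a': 7, 'p': 1, 'e': 7, 'b': 5}
cfg['a'] = cfg['e']+3 = 10 → {'u': 5, 'a': 10, 'p': 1, 'e': 7, 'b': 5}
cfg['n'] = cfg['e']+4 = 11 → {'u': 5, 'a': 10, 'p': 1, 'e': 7, 'b': 5, 'n': 11}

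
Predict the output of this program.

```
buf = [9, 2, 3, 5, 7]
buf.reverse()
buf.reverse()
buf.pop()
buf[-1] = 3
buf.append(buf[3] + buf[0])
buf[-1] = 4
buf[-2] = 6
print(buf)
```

[9, 2, 3, 6, 4]

reverse → [7, 5, 3, 2, 9]
reverse → [9, 2, 3, 5, 7]
pop() removes 7 → [9, 2, 3, 5]
buf[-1] = 3 → [9, 2, 3, 3]
append buf[3]+buf[0] = 3+9 = 12 → [9, 2, 3, 3, 12]
buf[-1] = 4 → [9, 2, 3, 3, 4]
buf[-2] = 6 → [9, 2, 3, 6, 4]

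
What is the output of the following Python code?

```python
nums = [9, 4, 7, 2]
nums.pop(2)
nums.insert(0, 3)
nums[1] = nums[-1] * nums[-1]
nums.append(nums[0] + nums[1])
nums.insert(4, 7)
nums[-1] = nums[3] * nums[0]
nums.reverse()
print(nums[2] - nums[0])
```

pop(2) removes 7 → [9, 4, 2]
insert 3 at 0 → [3, 9, 4, 2]
nums[1] = nums[-1]*nums[-1] = 2*2 = 4 → [3, 4, 4, 2]
append nums[0]+nums[1] = 3+4 = 7 → [3, 4, 4, 2, 7]
insert 7 at 4 → [3, 4, 4, 2, 7, 7]
nums[-1] = nums[3]*nums[0] = 2*3 = 6 → [3, 4, 4, 2, 7, 6]
reverse → [6, 7, 2, 4, 4, 3]
nums[2]-nums[0] = 2-6 = -4

-4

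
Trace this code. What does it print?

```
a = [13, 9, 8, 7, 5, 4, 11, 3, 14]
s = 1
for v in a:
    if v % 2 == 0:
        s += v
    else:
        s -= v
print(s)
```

-21

v=13: not even, s = 1-13 = -12
v=9: not even, s = (-12)-9 = -21
v=8: even, s = (-21)+8 = -13
v=7: not even, s = (-13)-7 = -20
v=5: not even, s = (-20)-5 = -25
v=4: even, s = (-25)+4 = -21
v=11: not even, s = (-21)-11 = -32
v=3: not even, s = (-32)-3 = -35
v=14: even, s = (-35)+14 = -21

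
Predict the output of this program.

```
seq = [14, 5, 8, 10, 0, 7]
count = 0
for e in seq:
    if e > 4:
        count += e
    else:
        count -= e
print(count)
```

e=14: >4, count = 0+14 = 14
e=5: >4, count = 14+5 = 19
e=8: >4, count = 19+8 = 27
e=10: >4, count = 27+10 = 37
e=0: not >4, count = 37-0 = 37
e=7: >4, count = 37+7 = 44

44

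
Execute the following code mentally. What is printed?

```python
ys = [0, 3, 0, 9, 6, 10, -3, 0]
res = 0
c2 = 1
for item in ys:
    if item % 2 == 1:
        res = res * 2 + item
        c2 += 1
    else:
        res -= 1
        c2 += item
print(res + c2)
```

30

item=0: not odd, res = 0-1 = -1; c2=1
item=3: odd, res = (-1)*2+3 = 1; c2=2
item=0: not odd, res = 1-1 = 0; c2=2
item=9: odd, res = 0*2+9 = 9; c2=3
item=6: not odd, res = 9-1 = 8; c2=9
item=10: not odd, res = 8-1 = 7; c2=19
item=-3: odd, res = 7*2+(-3) = 11; c2=20
item=0: not odd, res = 11-1 = 10; c2=20
res+c2 = 10+20 = 30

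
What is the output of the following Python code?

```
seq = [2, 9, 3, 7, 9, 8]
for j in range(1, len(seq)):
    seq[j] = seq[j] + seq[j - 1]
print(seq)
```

[2, 11, 14, 21, 30, 38]

j=1: seq[1] = 9+2 = 11 → [2, 11, 3, 7, 9, 8]
j=2: seq[2] = 3+11 = 14 → [2, 11, 14, 7, 9, 8]
j=3: seq[3] = 7+14 = 21 → [2, 11, 14, 21, 9, 8]
j=4: seq[4] = 9+21 = 30 → [2, 11, 14, 21, 30, 8]
j=5: seq[5] = 8+30 = 38 → [2, 11, 14, 21, 30, 38]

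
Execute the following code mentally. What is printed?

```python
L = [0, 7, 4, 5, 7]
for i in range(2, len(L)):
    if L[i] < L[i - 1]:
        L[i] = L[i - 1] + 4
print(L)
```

i=2: 4<7, L[2] = 7+4 = 11 → [0, 7, 11, 5, 7]
i=3: 5<11, L[3] = 11+4 = 15 → [0, 7, 11, 15, 7]
i=4: 7<15, L[4] = 15+4 = 19 → [0, 7, 11, 15, 19]

[0, 7, 11, 15, 19]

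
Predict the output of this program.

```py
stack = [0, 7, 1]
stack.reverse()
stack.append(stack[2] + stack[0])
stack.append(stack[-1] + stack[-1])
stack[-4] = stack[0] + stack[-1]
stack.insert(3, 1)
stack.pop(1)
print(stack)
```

[1, 0, 1, 1, 2]

reverse → [1, 7, 0]
append stack[2]+stack[0] = 0+1 = 1 → [1, 7, 0, 1]
append stack[-1]+stack[-1] = 1+1 = 2 → [1, 7, 0, 1, 2]
stack[-4] = stack[0]+stack[-1] = 1+2 = 3 → [1, 3, 0, 1, 2]
insert 1 at 3 → [1, 3, 0, 1, 1, 2]
pop(1) removes 3 → [1, 0, 1, 1, 2]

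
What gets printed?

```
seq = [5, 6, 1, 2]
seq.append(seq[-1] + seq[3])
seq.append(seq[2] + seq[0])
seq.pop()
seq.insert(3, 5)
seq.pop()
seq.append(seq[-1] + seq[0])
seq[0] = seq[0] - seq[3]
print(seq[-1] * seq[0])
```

append seq[-1]+seq[3] = 2+2 = 4 → [5, 6, 1, 2, 4]
append seq[2]+seq[0] = 1+5 = 6 → [5, 6, 1, 2, 4, 6]
pop() removes 6 → [5, 6, 1, 2, 4]
insert 5 at 3 → [5, 6, 1, 5, 2, 4]
pop() removes 4 → [5, 6, 1, 5, 2]
append seq[-1]+seq[0] = 2+5 = 7 → [5, 6, 1, 5, 2, 7]
seq[0] = seq[0]-seq[3] = 5-5 = 0 → [0, 6, 1, 5, 2, 7]
seq[-1]*seq[0] = 7*0 = 0

0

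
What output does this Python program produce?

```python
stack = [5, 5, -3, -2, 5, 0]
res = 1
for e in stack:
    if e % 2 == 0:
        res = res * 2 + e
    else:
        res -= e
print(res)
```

-38

e=5: not even, res = 1-5 = -4
e=5: not even, res = (-4)-5 = -9
e=-3: not even, res = (-9)-(-3) = -6
e=-2: even, res = (-6)*2+(-2) = -14
e=5: not even, res = (-14)-5 = -19
e=0: even, res = (-19)*2+0 = -38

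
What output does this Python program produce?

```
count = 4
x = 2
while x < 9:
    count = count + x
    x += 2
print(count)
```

24

x=2: count = 4+2 = 6
x=4: count = 6+4 = 10
x=6: count = 10+6 = 16
x=8: count = 16+8 = 24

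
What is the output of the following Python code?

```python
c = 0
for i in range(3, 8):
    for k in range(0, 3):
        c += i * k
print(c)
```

i=3,k=0: c = 0+0 = 0
i=3,k=1: c = 0+3 = 3
i=3,k=2: c = 3+6 = 9
i=4,k=0: c = 9+0 = 9
i=4,k=1: c = 9+4 = 13
i=4,k=2: c = 13+8 = 21
i=5,k=0: c = 21+0 = 21
i=5,k=1: c = 21+5 = 26
i=5,k=2: c = 26+10 = 36
i=6,k=0: c = 36+0 = 36
i=6,k=1: c = 36+6 = 42
i=6,k=2: c = 42+12 = 54
i=7,k=0: c = 54+0 = 54
i=7,k=1: c = 54+7 = 61
i=7,k=2: c = 61+14 = 75

75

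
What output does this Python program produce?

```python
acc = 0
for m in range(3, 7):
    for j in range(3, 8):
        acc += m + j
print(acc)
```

190

m=3,j=3: acc = 0+6 = 6
m=3,j=4: acc = 6+7 = 13
m=3,j=5: acc = 13+8 = 21
m=3,j=6: acc = 21+9 = 30
m=3,j=7: acc = 30+10 = 40
m=4,j=3: acc = 40+7 = 47
m=4,j=4: acc = 47+8 = 55
m=4,j=5: acc = 55+9 = 64
m=4,j=6: acc = 64+10 = 74
m=4,j=7: acc = 74+11 = 85
m=5,j=3: acc = 85+8 = 93
m=5,j=4: acc = 93+9 = 102
m=5,j=5: acc = 102+10 = 112
m=5,j=6: acc = 112+11 = 123
m=5,j=7: acc = 123+12 = 135
m=6,j=3: acc = 135+9 = 144
m=6,j=4: acc = 144+10 = 154
m=6,j=5: acc = 154+11 = 165
m=6,j=6: acc = 165+12 = 177
m=6,j=7: acc = 177+13 = 190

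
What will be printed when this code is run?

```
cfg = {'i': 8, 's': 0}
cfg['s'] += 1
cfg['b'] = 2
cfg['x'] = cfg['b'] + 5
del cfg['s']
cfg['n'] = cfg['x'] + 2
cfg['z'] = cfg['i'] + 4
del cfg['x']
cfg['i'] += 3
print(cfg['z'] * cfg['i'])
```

132

cfg['s'] = 0+1 = 1 → {'i': 8, 's': 1}
cfg['b'] = 2 → {'i': 8, 's': 1, 'b': 2}
cfg['x'] = cfg['b']+5 = 7 → {'i': 8, 's': 1, 'b': 2, 'x': 7}
del 's' → {'i': 8, 'b': 2, 'x': 7}
cfg['n'] = cfg['x']+2 = 9 → {'i': 8, 'b': 2, 'x': 7, 'n': 9}
cfg['z'] = cfg['i']+4 = 12 → {'i': 8, 'b': 2, 'x': 7, 'n': 9, 'z': 12}
del 'x' → {'i': 8, 'b': 2, 'n': 9, 'z': 12}
cfg['i'] = 8+3 = 11 → {'i': 11, 'b': 2, 'n': 9, 'z': 12}
cfg['z']*cfg['i'] = 12*11 = 132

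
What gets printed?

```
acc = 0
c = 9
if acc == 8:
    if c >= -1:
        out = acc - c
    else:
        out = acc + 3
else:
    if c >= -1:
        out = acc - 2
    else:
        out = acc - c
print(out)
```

acc=0, c=9
acc == 8 is False; c >= -1 is True
→ out = acc - 2 = -2

-2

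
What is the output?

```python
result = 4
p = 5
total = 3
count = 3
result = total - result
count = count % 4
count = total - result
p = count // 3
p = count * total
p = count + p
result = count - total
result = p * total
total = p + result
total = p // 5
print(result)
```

48

result = 3-4 = -1
count = 3%4 = 3
count = 3-(-1) = 4
p = 4//3 = 1
p = 4*3 = 12
p = 4+12 = 16
result = 4-3 = 1
result = 16*3 = 48
total = 16+48 = 64
total = 16//5 = 3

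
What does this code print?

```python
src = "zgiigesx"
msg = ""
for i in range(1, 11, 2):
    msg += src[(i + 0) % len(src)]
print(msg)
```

giexg

i=1: add src[1]='g' → 'g'
i=3: add src[3]='i' → 'gi'
i=5: add src[5]='e' → 'gie'
i=7: add src[7]='x' → 'giex'
i=9: add src[1]='g' → 'giexg'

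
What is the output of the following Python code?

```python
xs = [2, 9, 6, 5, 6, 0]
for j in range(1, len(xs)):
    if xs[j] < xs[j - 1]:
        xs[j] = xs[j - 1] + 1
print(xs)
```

[2, 9, 10, 11, 12, 13]

j=1: 9>=2, unchanged → [2, 9, 6, 5, 6, 0]
j=2: 6<9, xs[2] = 9+1 = 10 → [2, 9, 10, 5, 6, 0]
j=3: 5<10, xs[3] = 10+1 = 11 → [2, 9, 10, 11, 6, 0]
j=4: 6<11, xs[4] = 11+1 = 12 → [2, 9, 10, 11, 12, 0]
j=5: 0<12, xs[5] = 12+1 = 13 → [2, 9, 10, 11, 12, 13]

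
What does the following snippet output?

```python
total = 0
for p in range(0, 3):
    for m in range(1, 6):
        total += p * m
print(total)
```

45

p=0,m=1: total = 0+0 = 0
p=0,m=2: total = 0+0 = 0
p=0,m=3: total = 0+0 = 0
p=0,m=4: total = 0+0 = 0
p=0,m=5: total = 0+0 = 0
p=1,m=1: total = 0+1 = 1
p=1,m=2: total = 1+2 = 3
p=1,m=3: total = 3+3 = 6
p=1,m=4: total = 6+4 = 10
p=1,m=5: total = 10+5 = 15
p=2,m=1: total = 15+2 = 17
p=2,m=2: total = 17+4 = 21
p=2,m=3: total = 21+6 = 27
p=2,m=4: total = 27+8 = 35
p=2,m=5: total = 35+10 = 45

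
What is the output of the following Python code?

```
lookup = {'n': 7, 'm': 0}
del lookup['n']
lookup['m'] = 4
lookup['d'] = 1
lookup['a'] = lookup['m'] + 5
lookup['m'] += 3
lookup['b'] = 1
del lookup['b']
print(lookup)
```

del 'n' → {'m': 0}
lookup['m'] = 4 → {'m': 4}
lookup['d'] = 1 → {'m': 4, 'd': 1}
lookup['a'] = lookup['m']+5 = 9 → {'m': 4, 'd': 1, 'a': 9}
lookup['m'] = 4+3 = 7 → {'m': 7, 'd': 1, 'a': 9}
lookup['b'] = 1 → {'m': 7, 'd': 1, 'a': 9, 'b': 1}
del 'b' → {'m': 7, 'd': 1, 'a': 9}

{'m': 7, 'd': 1, 'a': 9}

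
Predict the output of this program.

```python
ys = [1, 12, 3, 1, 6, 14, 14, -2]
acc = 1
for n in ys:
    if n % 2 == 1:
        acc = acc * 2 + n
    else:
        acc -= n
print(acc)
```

-61

n=1: odd, acc = 1*2+1 = 3
n=12: not odd, acc = 3-12 = -9
n=3: odd, acc = (-9)*2+3 = -15
n=1: odd, acc = (-15)*2+1 = -29
n=6: not odd, acc = (-29)-6 = -35
n=14: not odd, acc = (-35)-14 = -49
n=14: not odd, acc = (-49)-14 = -63
n=-2: not odd, acc = (-63)-(-2) = -61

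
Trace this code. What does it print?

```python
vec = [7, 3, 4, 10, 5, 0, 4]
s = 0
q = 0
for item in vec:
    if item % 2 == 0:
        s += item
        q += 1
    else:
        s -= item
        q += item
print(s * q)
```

item=7: not even, s = 0-7 = -7; q=7
item=3: not even, s = (-7)-3 = -10; q=10
item=4: even, s = (-10)+4 = -6; q=11
item=10: even, s = (-6)+10 = 4; q=12
item=5: not even, s = 4-5 = -1; q=17
item=0: even, s = (-1)+0 = -1; q=18
item=4: even, s = (-1)+4 = 3; q=19
s*q = 3*19 = 57

57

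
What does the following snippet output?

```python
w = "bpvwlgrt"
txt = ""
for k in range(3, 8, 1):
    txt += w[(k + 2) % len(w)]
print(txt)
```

k=3: add w[5]='g' → 'g'
k=4: add w[6]='r' → 'gr'
k=5: add w[7]='t' → 'grt'
k=6: add w[0]='b' → 'grtb'
k=7: add w[1]='p' → 'grtbp'

grtbp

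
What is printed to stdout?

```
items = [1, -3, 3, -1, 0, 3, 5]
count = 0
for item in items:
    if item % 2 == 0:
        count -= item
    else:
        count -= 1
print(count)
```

item=1: not even, count = 0-1 = -1
item=-3: not even, count = (-1)-1 = -2
item=3: not even, count = (-2)-1 = -3
item=-1: not even, count = (-3)-1 = -4
item=0: even, count = (-4)-0 = -4
item=3: not even, count = (-4)-1 = -5
item=5: not even, count = (-5)-1 = -6

-6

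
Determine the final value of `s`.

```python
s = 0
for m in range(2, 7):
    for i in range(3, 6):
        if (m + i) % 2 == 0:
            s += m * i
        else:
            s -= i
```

m=2,i=3: odd sum, s = 0-3 = -3
m=2,i=4: even sum, s = (-3)+8 = 5
m=2,i=5: odd sum, s = 5-5 = 0
m=3,i=3: even sum, s = 0+9 = 9
m=3,i=4: odd sum, s = 9-4 = 5
m=3,i=5: even sum, s = 5+15 = 20
m=4,i=3: odd sum, s = 20-3 = 17
m=4,i=4: even sum, s = 17+16 = 33
m=4,i=5: odd sum, s = 33-5 = 28
m=5,i=3: even sum, s = 28+15 = 43
m=5,i=4: odd sum, s = 43-4 = 39
m=5,i=5: even sum, s = 39+25 = 64
m=6,i=3: odd sum, s = 64-3 = 61
m=6,i=4: even sum, s = 61+24 = 85
m=6,i=5: odd sum, s = 85-5 = 80

80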